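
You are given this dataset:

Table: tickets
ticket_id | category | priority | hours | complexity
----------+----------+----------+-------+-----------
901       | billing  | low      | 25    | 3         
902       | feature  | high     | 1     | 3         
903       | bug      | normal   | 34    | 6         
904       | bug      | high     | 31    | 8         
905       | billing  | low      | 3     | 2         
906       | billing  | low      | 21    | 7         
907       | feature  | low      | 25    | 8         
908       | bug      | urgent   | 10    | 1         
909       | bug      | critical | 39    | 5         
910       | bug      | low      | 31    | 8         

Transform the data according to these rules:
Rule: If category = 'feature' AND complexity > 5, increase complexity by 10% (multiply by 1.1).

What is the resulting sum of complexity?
51.8

Step 1: Find records where category = 'feature' AND complexity > 5
Step 2: 1 records match, summing to 8
Step 3: After multiplier: 8 × 1.1 = 8.8
Step 4: Unaffected records sum: 43
Step 5: Final sum = 8.8 + 43 = 51.8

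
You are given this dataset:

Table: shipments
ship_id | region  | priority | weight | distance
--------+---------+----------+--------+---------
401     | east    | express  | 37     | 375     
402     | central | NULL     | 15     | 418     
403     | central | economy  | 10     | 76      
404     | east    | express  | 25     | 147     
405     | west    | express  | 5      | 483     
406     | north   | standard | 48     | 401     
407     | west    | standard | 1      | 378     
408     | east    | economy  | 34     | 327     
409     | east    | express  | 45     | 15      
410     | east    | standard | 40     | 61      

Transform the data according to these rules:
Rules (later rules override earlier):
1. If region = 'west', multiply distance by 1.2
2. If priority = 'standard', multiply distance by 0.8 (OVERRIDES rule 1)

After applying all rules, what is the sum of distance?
2609.6

Step 1: Rule 2 takes priority for records with priority = 'standard'
  - 3 records: 840 × 0.8 = 672.0
Step 2: Rule 1 applies to remaining records with region = 'west'
  - 1 records: 483 × 1.2 = 579.6
Step 3: Other records unchanged: 1358
Step 4: Final sum = 672.0 + 579.6 + 1358 = 2609.6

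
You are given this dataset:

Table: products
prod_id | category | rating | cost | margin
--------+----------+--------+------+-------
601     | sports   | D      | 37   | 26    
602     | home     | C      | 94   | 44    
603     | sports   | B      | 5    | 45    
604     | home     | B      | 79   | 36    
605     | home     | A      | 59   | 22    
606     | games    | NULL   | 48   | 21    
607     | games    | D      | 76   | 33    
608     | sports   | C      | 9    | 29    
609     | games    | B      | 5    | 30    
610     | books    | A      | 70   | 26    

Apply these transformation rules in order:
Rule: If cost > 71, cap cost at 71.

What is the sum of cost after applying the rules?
446

Step 1: 3 records have cost > 71
Step 2: These records originally summed to 249
Step 3: After capping: 3 × 71 = 213
Step 4: Unaffected records sum: 233
Step 5: Final sum = 213 + 233 = 446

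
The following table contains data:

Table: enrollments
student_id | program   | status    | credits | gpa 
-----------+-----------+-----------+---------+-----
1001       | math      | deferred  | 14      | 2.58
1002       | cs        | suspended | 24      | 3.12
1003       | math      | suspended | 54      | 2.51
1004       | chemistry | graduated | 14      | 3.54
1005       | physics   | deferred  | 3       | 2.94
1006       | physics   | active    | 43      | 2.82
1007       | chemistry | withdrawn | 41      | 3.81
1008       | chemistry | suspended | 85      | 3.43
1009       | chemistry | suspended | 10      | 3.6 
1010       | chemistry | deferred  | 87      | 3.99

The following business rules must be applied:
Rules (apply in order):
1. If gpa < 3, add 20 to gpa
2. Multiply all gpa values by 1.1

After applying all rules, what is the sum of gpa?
123.57

Step 1: Apply Rule 1 - Add 20 to records with gpa < 3
  - 4 records affected: 10.85 + (4 × 20) = 90.85
  - Unaffected records: 21.49
  - Sum after Rule 1: 112.34
Step 2: Apply Rule 2 - Multiply all by 1.1
  - 112.34 × 1.1 = 123.57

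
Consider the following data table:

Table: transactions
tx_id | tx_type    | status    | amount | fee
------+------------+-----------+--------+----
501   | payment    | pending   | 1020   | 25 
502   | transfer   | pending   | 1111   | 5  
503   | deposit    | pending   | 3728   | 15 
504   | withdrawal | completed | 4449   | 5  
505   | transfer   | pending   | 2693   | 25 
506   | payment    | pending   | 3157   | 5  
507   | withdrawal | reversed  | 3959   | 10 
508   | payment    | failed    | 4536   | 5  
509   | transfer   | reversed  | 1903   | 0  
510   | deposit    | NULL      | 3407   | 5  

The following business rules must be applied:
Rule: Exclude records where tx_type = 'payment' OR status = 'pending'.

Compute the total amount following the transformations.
13718

Step 1: Find records where tx_type = 'payment' OR status = 'pending'
Step 2: 6 records match, summing to 16245
Step 3: Original sum: 29963
Step 4: Remaining sum = 29963 - 16245 = 13718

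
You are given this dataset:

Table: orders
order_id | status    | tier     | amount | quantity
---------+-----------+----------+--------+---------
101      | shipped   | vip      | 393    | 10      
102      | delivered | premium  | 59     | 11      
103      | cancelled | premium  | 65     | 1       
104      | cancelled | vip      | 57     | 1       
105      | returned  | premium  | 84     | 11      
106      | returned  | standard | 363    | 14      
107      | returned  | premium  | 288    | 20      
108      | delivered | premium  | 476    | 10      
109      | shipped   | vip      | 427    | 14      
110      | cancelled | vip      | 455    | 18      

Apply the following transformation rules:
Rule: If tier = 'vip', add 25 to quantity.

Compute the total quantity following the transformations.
210

Step 1: Count records where tier = 'vip': 4
Step 2: Total bonus added: 4 × 25 = 100
Step 3: Original sum of quantity: 110
Step 4: Final sum = 110 + 100 = 210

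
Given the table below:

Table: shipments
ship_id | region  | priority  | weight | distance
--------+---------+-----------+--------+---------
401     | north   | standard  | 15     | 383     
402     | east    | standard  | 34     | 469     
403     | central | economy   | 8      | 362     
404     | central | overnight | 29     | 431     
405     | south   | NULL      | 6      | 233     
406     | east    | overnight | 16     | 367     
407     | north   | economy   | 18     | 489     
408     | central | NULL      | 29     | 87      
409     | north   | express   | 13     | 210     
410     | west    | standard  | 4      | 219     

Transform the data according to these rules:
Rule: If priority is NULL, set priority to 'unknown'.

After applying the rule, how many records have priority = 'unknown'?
2

Step 1: Count records where priority IS NULL
Step 2: Found 2 records with NULL priority
Step 3: These records will have priority set to 'unknown'
Step 4: Records already having priority = 'unknown': 0
Step 5: Answer: 2 + 0 = 2 records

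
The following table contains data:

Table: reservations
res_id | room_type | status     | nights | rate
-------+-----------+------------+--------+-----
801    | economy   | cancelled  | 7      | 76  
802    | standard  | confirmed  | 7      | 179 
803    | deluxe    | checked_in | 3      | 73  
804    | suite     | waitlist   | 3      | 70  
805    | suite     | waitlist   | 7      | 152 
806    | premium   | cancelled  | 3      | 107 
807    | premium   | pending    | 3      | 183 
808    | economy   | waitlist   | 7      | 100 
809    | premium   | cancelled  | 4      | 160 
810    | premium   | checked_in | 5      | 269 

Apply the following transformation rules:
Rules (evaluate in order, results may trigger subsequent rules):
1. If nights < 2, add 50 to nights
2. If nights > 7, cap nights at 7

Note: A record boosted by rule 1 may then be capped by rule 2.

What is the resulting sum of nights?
49

Step 1: Apply rule 1 to records with nights < 2
  - 0 records get bonus of 50
  - Of these, 0 records then exceed 7 and get capped
Step 2: Apply rule 2 to records with nights > 7
  - 0 records (original) are capped
Step 3: Calculate final sum = 49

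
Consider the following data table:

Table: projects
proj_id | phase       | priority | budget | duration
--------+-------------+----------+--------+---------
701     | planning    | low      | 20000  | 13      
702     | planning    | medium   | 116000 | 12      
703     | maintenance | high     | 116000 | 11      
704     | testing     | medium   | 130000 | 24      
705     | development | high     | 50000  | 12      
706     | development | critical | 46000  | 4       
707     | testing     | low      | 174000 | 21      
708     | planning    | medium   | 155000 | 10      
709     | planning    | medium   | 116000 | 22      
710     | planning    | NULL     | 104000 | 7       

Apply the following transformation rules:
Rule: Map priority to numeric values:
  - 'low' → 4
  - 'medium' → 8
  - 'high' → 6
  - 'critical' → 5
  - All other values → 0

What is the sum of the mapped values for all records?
57

Step 1: Apply mapping to each record
Step 2: Count by status:
  'low': 2 records × 4 = 8
  'medium': 4 records × 8 = 32
  'high': 2 records × 6 = 12
  'critical': 1 records × 5 = 5
Step 3: Sum all mapped values = 57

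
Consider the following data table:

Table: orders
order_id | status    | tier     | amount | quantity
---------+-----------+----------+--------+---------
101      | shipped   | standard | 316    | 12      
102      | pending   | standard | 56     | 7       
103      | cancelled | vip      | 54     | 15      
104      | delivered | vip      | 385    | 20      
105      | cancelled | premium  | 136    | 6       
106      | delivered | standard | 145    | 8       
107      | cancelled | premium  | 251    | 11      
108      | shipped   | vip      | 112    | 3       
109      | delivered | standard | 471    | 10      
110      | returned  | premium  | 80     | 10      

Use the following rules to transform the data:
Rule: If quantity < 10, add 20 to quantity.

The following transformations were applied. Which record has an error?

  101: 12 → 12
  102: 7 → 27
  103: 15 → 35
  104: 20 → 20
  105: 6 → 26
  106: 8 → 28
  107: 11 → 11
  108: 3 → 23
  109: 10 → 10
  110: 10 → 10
Record 103 has an error. The correct transformed value should be 15, not 35.

Step 1: Check each record against the rule
Step 2: Record 103 has quantity = 15
Step 3: Since 15 >= 10, the bonus should not have been applied
Step 4: Correct value = 15, but claimed value = 35
Conclusion: Record 103 has the error.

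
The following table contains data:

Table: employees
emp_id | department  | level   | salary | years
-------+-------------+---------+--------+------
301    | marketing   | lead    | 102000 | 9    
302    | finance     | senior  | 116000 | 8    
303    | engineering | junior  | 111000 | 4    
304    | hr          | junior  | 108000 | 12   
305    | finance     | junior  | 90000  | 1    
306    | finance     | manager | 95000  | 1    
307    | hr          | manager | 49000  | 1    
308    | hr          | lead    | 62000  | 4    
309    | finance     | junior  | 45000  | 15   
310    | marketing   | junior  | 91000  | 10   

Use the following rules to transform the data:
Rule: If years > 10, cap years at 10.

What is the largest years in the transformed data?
10

Step 1: Original maximum years = 15
Step 2: Apply cap at 10
Step 3: 2 records had years > 10 and were capped
Step 4: Maximum after transformation = 10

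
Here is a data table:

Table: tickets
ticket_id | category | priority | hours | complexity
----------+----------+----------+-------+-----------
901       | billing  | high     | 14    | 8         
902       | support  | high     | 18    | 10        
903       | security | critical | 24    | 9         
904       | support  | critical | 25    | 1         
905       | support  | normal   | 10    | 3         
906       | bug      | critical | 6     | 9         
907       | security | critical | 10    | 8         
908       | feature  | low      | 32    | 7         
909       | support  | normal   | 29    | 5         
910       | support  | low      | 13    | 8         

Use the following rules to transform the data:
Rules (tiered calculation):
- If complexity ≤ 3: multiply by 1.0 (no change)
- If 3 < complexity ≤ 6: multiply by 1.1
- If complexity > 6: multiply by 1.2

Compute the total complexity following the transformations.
80.3

Step 1: Tier 1 (complexity ≤ 3): 2 records, sum = 4 × 1.0 = 4.0
Step 2: Tier 2 (3 < complexity ≤ 6): 1 records, sum = 5 × 1.1 = 5.5
Step 3: Tier 3 (complexity > 6): 7 records, sum = 59 × 1.2 = 70.8
Step 4: Final sum = 4.0 + 5.5 + 70.8 = 80.3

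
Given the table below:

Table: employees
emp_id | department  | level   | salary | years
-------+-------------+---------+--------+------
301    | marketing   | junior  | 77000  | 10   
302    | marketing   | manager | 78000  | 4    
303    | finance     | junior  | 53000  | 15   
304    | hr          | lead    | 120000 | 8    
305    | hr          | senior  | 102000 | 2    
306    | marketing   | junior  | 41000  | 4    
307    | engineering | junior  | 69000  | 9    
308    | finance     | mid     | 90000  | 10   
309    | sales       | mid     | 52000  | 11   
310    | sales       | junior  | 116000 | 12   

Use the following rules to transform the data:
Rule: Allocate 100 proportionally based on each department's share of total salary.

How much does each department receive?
engineering: 8.65, finance: 17.92, hr: 27.82, marketing: 24.56, sales: 21.05

Step 1: Calculate total salary = 798000
Step 2: Calculate each department's proportion:
  engineering: 69000/798000 = 8.65% → 8.65
  finance: 143000/798000 = 17.92% → 17.92
  hr: 222000/798000 = 27.82% → 27.82
  marketing: 196000/798000 = 24.56% → 24.56
  sales: 168000/798000 = 21.05% → 21.05
Step 3: Verify: sum of allocations ≈ 100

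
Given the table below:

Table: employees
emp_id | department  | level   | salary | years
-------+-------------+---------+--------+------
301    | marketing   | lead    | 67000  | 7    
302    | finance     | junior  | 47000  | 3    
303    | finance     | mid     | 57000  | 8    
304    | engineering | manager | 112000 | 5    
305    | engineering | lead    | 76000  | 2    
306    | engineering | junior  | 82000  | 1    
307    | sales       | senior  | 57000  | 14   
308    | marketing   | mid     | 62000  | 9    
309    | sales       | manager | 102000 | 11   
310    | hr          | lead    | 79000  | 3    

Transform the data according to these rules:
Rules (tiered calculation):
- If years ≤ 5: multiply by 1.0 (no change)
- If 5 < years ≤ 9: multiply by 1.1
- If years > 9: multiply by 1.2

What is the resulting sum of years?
70.4

Step 1: Tier 1 (years ≤ 5): 5 records, sum = 14 × 1.0 = 14.0
Step 2: Tier 2 (5 < years ≤ 9): 3 records, sum = 24 × 1.1 = 26.4
Step 3: Tier 3 (years > 9): 2 records, sum = 25 × 1.2 = 30.0
Step 4: Final sum = 14.0 + 26.4 + 30.0 = 70.4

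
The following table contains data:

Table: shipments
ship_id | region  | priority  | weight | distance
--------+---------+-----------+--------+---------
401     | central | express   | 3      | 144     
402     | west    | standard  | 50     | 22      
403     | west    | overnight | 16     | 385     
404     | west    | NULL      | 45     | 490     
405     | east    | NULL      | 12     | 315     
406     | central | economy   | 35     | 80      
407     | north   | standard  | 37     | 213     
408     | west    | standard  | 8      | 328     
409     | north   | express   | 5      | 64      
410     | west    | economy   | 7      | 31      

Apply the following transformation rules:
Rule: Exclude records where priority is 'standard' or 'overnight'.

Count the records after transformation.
6

Step 1: Count records to exclude
  - 3 (standard) + 1 (overnight) = 4 records
Step 2: Total records: 10
Step 3: Remaining = 10 - 4 = 6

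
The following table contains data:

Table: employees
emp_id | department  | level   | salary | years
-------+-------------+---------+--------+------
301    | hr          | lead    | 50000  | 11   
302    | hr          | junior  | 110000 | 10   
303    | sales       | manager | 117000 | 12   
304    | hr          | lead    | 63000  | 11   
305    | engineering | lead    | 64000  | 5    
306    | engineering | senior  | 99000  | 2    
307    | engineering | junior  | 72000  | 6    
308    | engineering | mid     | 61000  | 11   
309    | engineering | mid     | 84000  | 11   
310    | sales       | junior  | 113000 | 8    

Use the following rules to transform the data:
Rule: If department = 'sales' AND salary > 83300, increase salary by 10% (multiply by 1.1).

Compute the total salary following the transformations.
856000.0

Step 1: Find records where department = 'sales' AND salary > 83300
Step 2: 2 records match, summing to 230000
Step 3: After multiplier: 230000 × 1.1 = 253000.0
Step 4: Unaffected records sum: 603000
Step 5: Final sum = 253000.0 + 603000 = 856000.0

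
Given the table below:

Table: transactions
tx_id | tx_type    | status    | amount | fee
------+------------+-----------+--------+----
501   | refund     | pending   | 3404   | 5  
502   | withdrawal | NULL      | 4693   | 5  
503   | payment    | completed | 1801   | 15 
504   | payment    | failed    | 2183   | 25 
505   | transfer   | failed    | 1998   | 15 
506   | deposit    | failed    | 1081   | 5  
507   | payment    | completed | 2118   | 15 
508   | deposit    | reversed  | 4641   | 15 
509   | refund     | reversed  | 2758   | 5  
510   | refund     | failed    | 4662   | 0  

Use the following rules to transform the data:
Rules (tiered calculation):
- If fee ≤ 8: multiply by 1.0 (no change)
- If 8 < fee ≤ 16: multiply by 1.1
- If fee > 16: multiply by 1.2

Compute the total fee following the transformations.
116.0

Step 1: Tier 1 (fee ≤ 8): 5 records, sum = 20 × 1.0 = 20.0
Step 2: Tier 2 (8 < fee ≤ 16): 4 records, sum = 60 × 1.1 = 66.0
Step 3: Tier 3 (fee > 16): 1 records, sum = 25 × 1.2 = 30.0
Step 4: Final sum = 20.0 + 66.0 + 30.0 = 116.0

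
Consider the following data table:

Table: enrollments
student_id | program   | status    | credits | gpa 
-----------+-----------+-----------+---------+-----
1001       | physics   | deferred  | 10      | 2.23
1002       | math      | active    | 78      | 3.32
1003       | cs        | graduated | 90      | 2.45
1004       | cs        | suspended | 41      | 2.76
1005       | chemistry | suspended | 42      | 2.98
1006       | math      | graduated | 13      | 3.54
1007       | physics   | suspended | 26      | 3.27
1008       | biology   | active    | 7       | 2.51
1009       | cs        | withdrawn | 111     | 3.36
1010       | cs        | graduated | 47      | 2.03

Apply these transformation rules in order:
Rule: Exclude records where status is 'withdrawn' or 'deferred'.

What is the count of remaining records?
8

Step 1: Count records to exclude
  - 1 (withdrawn) + 1 (deferred) = 2 records
Step 2: Total records: 10
Step 3: Remaining = 10 - 2 = 8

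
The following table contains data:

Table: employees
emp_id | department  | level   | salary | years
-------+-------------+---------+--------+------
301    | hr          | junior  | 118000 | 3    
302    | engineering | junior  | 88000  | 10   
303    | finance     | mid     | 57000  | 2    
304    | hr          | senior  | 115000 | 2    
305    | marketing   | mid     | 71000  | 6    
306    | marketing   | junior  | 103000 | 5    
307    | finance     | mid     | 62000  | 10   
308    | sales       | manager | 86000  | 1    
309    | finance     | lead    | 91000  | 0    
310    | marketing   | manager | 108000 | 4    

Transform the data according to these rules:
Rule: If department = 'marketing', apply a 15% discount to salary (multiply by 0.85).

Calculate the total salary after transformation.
856700.0

Step 1: Records with department = 'marketing' have total salary = 282000
Step 2: Apply multiplier: 282000 × 0.85 = 239700.0
Step 3: Other records total: 617000
Step 4: Final sum = 239700.0 + 617000 = 856700.0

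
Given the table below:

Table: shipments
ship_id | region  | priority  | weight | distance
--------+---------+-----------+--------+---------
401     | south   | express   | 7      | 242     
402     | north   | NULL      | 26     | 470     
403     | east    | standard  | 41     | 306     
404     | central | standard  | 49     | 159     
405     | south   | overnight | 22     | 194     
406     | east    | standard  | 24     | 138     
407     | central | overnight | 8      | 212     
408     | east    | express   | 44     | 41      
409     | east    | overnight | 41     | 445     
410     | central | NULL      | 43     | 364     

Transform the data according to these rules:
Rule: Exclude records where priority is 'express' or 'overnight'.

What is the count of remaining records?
5

Step 1: Count records to exclude
  - 2 (express) + 3 (overnight) = 5 records
Step 2: Total records: 10
Step 3: Remaining = 10 - 5 = 5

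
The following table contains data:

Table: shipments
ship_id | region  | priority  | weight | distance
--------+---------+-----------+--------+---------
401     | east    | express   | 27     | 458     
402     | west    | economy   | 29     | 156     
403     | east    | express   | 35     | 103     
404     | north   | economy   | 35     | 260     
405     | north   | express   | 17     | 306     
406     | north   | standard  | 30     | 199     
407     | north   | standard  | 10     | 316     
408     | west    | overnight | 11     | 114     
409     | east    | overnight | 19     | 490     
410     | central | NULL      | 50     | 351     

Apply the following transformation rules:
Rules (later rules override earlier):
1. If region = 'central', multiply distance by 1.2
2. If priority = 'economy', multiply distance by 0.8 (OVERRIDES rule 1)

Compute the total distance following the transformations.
2740.0

Step 1: Rule 2 takes priority for records with priority = 'economy'
  - 2 records: 416 × 0.8 = 332.8
Step 2: Rule 1 applies to remaining records with region = 'central'
  - 1 records: 351 × 1.2 = 421.2
Step 3: Other records unchanged: 1986
Step 4: Final sum = 332.8 + 421.2 + 1986 = 2740.0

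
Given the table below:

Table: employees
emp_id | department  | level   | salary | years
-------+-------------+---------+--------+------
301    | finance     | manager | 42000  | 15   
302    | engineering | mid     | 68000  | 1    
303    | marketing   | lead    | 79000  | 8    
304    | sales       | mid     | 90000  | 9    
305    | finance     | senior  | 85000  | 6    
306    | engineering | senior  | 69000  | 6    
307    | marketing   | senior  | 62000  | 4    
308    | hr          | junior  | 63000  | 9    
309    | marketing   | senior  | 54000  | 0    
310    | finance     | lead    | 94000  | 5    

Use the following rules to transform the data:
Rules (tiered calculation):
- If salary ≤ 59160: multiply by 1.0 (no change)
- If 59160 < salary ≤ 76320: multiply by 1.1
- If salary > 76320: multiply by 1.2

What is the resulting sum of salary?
801800.0

Step 1: Tier 1 (salary ≤ 59160): 2 records, sum = 96000 × 1.0 = 96000.0
Step 2: Tier 2 (59160 < salary ≤ 76320): 4 records, sum = 262000 × 1.1 = 288200.0
Step 3: Tier 3 (salary > 76320): 4 records, sum = 348000 × 1.2 = 417600.0
Step 4: Final sum = 96000.0 + 288200.0 + 417600.0 = 801800.0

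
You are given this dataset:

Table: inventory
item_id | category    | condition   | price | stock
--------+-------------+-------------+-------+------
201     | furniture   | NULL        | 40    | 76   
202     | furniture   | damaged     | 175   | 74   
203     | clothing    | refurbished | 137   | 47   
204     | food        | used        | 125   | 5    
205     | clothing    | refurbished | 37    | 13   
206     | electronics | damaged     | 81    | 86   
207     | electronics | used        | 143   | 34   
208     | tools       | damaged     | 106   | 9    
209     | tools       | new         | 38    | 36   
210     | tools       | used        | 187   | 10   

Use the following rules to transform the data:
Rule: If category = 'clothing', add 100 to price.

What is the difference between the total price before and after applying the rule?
200

Step 1: Original sum of price = 1069
Step 2: 2 records have category = 'clothing'
Step 3: Each affected record changes by 100
Step 4: Total change = 2 × 100 = 200
Step 5: New sum = 1069 + 200 = 1269
Step 6: Difference = |1269 - 1069| = 200
        (Sum increased by 200)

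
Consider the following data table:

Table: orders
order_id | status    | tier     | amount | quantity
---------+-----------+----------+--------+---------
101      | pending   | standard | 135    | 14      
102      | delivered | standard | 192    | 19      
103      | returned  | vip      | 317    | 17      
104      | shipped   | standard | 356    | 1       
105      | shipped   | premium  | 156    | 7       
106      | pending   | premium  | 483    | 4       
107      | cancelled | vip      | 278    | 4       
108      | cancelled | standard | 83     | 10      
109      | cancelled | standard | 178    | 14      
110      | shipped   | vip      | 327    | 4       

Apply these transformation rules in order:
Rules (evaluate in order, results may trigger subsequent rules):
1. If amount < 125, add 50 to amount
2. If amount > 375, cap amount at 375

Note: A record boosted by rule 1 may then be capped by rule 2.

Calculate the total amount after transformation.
2447

Step 1: Apply rule 1 to records with amount < 125
  - 1 records get bonus of 50
  - Of these, 0 records then exceed 375 and get capped
Step 2: Apply rule 2 to records with amount > 375
  - 1 records (original) are capped
Step 3: Calculate final sum = 2447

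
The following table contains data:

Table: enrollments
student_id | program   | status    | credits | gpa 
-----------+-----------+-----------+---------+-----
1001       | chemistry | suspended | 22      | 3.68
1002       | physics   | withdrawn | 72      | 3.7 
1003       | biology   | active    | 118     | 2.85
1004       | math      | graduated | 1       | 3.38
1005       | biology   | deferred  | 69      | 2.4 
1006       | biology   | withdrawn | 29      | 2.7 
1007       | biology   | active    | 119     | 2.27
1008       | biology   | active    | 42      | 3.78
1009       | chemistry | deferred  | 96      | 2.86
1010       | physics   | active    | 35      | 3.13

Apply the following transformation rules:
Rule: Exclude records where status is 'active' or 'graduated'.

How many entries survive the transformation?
5

Step 1: Count records to exclude
  - 4 (active) + 1 (graduated) = 5 records
Step 2: Total records: 10
Step 3: Remaining = 10 - 5 = 5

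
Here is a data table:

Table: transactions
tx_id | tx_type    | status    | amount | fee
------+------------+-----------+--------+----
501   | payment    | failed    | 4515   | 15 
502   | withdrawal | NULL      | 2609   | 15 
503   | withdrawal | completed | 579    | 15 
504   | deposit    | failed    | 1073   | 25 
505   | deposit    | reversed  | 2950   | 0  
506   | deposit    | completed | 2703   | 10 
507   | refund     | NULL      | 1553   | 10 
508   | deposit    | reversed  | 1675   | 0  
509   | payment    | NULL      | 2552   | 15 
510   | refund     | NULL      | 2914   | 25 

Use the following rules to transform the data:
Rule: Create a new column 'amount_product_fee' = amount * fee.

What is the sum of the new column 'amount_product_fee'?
296060

Step 1: For each record, compute amount * fee
Example calculations:
  4515 * 15 = 67725
  2609 * 15 = 39135
  579 * 15 = 8685
  ...
Step 2: Sum all derived values
Step 3: Total = 296060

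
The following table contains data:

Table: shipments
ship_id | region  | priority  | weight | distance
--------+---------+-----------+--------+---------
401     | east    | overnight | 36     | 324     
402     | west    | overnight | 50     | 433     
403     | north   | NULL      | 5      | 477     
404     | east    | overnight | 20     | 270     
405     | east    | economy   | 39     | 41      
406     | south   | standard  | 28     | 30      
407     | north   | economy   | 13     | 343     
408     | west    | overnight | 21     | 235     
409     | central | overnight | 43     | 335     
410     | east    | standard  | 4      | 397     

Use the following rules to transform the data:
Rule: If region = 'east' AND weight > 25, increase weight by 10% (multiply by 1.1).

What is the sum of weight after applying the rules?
266.5

Step 1: Find records where region = 'east' AND weight > 25
Step 2: 2 records match, summing to 75
Step 3: After multiplier: 75 × 1.1 = 82.5
Step 4: Unaffected records sum: 184
Step 5: Final sum = 82.5 + 184 = 266.5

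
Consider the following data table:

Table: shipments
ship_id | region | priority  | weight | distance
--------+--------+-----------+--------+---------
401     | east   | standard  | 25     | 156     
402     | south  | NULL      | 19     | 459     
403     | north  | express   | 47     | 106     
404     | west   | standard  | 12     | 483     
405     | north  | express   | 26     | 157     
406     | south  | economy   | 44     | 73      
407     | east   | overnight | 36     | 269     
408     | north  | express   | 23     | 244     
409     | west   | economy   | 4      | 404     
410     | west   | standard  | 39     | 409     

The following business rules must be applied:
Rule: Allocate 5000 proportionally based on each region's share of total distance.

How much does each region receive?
east: 769.93, north: 918.48, south: 963.77, west: 2347.83

Step 1: Calculate total distance = 2760
Step 2: Calculate each region's proportion:
  east: 425/2760 = 15.40% → 769.93
  north: 507/2760 = 18.37% → 918.48
  south: 532/2760 = 19.28% → 963.77
  west: 1296/2760 = 46.96% → 2347.83
Step 3: Verify: sum of allocations ≈ 5000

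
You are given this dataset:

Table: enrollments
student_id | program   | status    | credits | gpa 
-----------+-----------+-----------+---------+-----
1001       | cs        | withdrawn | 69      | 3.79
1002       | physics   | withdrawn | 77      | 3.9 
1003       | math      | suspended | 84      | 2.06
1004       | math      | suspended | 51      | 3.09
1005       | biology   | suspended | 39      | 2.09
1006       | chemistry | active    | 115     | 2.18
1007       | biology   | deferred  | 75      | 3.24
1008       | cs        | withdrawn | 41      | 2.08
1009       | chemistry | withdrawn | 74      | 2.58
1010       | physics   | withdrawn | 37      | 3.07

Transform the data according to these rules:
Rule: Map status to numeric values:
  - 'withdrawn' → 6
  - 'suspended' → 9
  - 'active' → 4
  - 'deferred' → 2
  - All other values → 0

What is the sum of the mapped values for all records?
63

Step 1: Apply mapping to each record
Step 2: Count by status:
  'withdrawn': 5 records × 6 = 30
  'suspended': 3 records × 9 = 27
  'active': 1 records × 4 = 4
  'deferred': 1 records × 2 = 2
Step 3: Sum all mapped values = 63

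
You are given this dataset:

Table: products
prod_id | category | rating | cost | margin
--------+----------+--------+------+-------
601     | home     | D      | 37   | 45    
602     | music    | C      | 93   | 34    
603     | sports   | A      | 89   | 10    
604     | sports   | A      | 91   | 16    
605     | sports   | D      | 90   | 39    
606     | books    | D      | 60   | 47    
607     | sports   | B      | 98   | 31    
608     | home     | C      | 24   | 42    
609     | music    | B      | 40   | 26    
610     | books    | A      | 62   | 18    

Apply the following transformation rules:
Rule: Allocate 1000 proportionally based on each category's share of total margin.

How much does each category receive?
books: 211.04, home: 282.47, music: 194.81, sports: 311.69

Step 1: Calculate total margin = 308
Step 2: Calculate each category's proportion:
  books: 65/308 = 21.10% → 211.04
  home: 87/308 = 28.25% → 282.47
  music: 60/308 = 19.48% → 194.81
  sports: 96/308 = 31.17% → 311.69
Step 3: Verify: sum of allocations ≈ 1000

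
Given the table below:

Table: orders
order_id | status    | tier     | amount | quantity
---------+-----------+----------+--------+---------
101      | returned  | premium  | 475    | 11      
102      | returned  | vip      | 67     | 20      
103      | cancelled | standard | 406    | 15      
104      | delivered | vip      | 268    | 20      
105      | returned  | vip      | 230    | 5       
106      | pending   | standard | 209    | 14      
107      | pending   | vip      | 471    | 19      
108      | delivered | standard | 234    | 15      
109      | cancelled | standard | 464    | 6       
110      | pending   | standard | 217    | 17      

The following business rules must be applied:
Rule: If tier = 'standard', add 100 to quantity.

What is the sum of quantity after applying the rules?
642

Step 1: Count records where tier = 'standard': 5
Step 2: Total bonus added: 5 × 100 = 500
Step 3: Original sum of quantity: 142
Step 4: Final sum = 142 + 500 = 642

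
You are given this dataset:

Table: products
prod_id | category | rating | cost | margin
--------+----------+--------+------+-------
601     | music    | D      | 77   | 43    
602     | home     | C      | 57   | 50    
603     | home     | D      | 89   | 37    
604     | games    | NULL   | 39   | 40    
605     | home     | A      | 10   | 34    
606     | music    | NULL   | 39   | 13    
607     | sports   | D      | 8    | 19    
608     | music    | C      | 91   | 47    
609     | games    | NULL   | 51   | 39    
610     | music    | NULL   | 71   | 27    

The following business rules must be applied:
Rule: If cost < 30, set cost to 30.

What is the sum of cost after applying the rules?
574

Step 1: 2 records have cost < 30
Step 2: These records originally summed to 18
Step 3: After setting to minimum: 2 × 30 = 60
Step 4: Unaffected records sum: 514
Step 5: Final sum = 60 + 514 = 574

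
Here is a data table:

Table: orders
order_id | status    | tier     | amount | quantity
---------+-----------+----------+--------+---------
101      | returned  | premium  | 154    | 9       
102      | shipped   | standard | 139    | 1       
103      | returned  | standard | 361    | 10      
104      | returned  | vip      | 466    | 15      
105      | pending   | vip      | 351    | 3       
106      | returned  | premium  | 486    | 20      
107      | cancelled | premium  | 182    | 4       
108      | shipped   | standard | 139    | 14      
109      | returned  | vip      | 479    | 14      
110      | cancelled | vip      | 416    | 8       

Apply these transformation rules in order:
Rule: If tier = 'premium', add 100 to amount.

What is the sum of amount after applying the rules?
3473

Step 1: Count records where tier = 'premium': 3
Step 2: Total bonus added: 3 × 100 = 300
Step 3: Original sum of amount: 3173
Step 4: Final sum = 3173 + 300 = 3473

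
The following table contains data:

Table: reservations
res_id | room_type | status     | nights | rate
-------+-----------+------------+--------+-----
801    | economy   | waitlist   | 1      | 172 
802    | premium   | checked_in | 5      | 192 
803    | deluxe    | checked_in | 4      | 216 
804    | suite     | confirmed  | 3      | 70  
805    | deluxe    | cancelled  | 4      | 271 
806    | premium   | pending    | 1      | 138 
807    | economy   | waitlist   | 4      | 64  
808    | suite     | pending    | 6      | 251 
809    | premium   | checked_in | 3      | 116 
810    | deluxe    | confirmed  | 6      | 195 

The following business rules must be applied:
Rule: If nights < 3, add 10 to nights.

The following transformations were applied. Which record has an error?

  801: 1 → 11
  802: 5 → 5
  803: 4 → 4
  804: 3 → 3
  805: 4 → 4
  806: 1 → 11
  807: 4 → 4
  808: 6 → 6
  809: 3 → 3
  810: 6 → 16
Record 810 has an error. The correct transformed value should be 6, not 16.

Step 1: Check each record against the rule
Step 2: Record 810 has nights = 6
Step 3: Since 6 >= 3, the bonus should not have been applied
Step 4: Correct value = 6, but claimed value = 16
Conclusion: Record 810 has the error.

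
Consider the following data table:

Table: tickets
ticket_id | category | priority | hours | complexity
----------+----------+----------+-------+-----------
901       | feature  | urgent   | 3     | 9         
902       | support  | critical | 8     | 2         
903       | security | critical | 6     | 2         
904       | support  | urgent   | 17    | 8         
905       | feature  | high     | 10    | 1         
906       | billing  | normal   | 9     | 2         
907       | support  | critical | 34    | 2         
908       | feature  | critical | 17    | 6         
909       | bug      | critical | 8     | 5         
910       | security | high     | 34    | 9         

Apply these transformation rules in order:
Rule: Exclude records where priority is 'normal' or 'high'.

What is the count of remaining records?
7

Step 1: Count records to exclude
  - 1 (normal) + 2 (high) = 3 records
Step 2: Total records: 10
Step 3: Remaining = 10 - 3 = 7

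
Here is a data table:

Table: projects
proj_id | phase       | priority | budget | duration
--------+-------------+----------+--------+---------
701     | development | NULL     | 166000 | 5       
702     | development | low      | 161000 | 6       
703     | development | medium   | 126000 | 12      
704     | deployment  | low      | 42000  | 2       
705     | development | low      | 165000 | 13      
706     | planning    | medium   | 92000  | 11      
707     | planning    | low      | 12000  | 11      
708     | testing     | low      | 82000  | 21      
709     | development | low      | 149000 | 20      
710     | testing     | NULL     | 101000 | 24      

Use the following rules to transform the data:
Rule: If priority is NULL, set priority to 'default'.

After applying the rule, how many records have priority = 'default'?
2

Step 1: Count records where priority IS NULL
Step 2: Found 2 records with NULL priority
Step 3: These records will have priority set to 'default'
Step 4: Records already having priority = 'default': 0
Step 5: Answer: 2 + 0 = 2 records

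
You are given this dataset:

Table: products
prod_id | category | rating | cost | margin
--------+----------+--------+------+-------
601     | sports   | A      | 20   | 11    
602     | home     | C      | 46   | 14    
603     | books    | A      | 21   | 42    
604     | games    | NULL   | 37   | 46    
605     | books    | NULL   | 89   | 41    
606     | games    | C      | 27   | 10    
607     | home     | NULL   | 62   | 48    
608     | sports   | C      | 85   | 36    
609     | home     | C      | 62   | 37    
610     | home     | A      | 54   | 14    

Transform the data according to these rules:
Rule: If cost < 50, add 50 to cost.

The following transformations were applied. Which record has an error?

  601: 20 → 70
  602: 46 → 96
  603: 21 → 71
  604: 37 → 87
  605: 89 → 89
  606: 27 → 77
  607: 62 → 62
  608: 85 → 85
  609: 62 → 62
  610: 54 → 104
Record 610 has an error. The correct transformed value should be 54, not 104.

Step 1: Check each record against the rule
Step 2: Record 610 has cost = 54
Step 3: Since 54 >= 50, the bonus should not have been applied
Step 4: Correct value = 54, but claimed value = 104
Conclusion: Record 610 has the error.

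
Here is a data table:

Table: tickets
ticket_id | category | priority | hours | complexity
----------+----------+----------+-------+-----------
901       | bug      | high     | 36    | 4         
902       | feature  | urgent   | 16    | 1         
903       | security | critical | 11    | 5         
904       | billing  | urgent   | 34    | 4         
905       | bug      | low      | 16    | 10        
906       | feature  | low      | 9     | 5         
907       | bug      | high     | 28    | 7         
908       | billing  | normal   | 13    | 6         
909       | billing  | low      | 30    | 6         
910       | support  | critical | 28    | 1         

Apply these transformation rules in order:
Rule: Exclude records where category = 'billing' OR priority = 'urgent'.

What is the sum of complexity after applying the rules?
32

Step 1: Find records where category = 'billing' OR priority = 'urgent'
Step 2: 4 records match, summing to 17
Step 3: Original sum: 49
Step 4: Remaining sum = 49 - 17 = 32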